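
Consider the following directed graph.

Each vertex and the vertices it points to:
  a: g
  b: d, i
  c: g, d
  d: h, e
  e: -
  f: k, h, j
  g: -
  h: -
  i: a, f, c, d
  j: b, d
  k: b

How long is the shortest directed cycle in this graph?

4

For each vertex v, BFS finds the shortest path from v back to v.
The shortest such closed walk is i → f → k → b → i, length 4.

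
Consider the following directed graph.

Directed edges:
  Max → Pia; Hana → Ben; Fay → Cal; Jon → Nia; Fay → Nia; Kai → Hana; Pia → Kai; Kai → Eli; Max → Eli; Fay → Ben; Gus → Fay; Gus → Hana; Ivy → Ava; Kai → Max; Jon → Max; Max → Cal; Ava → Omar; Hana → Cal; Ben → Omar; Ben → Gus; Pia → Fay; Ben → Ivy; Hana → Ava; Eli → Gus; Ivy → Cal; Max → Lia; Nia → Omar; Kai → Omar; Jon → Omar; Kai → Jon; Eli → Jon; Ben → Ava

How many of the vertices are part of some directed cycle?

A vertex is on a directed cycle iff it belongs to a strongly connected component of size ≥ 2 (or has a self-loop).
The vertices on cycles are {Ben, Eli, Fay, Gus, Jon, Kai, Max, Pia, Hana} — 9 in total.

9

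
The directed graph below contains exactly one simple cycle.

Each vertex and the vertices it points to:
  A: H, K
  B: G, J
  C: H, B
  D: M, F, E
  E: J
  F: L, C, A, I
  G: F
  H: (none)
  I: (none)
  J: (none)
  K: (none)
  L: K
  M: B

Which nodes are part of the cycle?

B, C, F, G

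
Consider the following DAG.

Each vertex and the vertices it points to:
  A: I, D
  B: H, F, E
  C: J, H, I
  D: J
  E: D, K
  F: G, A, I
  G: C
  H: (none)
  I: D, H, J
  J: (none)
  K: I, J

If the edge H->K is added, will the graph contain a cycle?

Yes

Adding H→K creates a cycle iff K can already reach H.
Path from K: K → I → H.
So K → … → H → K is a cycle.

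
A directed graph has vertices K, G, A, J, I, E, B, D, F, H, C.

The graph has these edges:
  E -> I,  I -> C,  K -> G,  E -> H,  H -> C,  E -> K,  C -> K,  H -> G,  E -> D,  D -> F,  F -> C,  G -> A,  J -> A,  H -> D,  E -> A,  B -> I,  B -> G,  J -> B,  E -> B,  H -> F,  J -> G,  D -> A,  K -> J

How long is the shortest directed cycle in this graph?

5

For each vertex v, BFS finds the shortest path from v back to v.
The shortest such closed walk is K → J → B → I → C → K, length 5.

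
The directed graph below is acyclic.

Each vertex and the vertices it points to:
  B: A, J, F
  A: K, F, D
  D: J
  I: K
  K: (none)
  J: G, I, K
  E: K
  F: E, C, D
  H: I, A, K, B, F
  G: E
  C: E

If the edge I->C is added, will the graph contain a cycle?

Adding I→C creates a cycle iff C can already reach I.
Explore from C: no path reaches I. The graph stays acyclic.

No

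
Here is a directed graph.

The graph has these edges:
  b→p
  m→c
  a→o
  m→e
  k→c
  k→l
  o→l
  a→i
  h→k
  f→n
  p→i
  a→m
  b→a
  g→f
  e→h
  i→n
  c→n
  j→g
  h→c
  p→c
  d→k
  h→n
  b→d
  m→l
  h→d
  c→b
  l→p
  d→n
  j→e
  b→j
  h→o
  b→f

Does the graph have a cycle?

DFS with white/gray/black marking, starting from o:
o gray
  l gray
    p gray
      c gray
        n gray
        n black
        b gray
          j gray
            e gray
              h gray
                h→o: o is gray → back edge
Back edge found, so a cycle exists: o → l → p → c → b → j → e → h → o.

Yes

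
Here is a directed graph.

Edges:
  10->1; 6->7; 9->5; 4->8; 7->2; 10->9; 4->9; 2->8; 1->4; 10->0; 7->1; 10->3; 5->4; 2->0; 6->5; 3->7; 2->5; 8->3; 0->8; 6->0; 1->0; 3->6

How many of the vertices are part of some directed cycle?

10

A vertex is on a directed cycle iff it belongs to a strongly connected component of size ≥ 2 (or has a self-loop).
The vertices on cycles are {0, 1, 2, 3, 4, 5, 6, 7, 8, 9} — 10 in total.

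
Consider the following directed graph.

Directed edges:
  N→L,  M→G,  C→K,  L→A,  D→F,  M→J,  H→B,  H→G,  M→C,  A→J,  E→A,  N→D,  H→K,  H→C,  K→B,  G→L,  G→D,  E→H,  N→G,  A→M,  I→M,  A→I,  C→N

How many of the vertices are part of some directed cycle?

7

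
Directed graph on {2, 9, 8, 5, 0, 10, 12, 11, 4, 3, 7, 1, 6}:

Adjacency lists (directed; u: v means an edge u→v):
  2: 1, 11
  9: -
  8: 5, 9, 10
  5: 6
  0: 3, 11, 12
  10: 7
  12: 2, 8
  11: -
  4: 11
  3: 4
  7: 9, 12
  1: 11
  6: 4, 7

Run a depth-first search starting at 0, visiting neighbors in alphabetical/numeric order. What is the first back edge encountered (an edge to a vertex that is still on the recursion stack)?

7->12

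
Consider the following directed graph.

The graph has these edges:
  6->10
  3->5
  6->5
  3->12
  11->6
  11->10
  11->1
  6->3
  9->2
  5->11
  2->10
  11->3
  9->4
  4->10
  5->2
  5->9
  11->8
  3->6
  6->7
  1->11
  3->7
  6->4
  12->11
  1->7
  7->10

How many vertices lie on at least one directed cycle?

A vertex is on a directed cycle iff it belongs to a strongly connected component of size ≥ 2 (or has a self-loop).
The vertices on cycles are {1, 3, 5, 6, 11, 12} — 6 in total.

6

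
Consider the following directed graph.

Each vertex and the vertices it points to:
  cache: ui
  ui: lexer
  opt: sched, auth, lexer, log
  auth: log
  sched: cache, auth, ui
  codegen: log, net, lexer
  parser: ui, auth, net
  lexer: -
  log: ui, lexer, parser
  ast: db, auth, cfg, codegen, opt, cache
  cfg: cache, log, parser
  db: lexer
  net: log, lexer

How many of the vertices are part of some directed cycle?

4

A vertex is on a directed cycle iff it belongs to a strongly connected component of size ≥ 2 (or has a self-loop).
The vertices on cycles are {log, net, auth, parser} — 4 in total.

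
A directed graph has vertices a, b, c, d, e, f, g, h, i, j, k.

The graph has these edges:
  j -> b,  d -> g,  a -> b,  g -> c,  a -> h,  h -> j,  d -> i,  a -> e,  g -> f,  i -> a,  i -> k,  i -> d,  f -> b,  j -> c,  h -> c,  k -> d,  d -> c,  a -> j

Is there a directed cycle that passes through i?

Yes

i is on a cycle iff i can reach itself via ≥1 edge.
i → d → i — yes.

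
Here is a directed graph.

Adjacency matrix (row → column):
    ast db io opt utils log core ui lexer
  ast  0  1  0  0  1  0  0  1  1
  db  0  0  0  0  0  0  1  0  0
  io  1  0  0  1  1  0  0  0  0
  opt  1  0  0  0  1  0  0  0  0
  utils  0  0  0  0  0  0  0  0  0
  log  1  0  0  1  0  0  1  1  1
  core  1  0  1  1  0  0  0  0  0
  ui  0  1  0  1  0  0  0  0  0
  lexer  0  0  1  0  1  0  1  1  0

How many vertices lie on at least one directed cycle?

A vertex is on a directed cycle iff it belongs to a strongly connected component of size ≥ 2 (or has a self-loop).
The vertices on cycles are {db, io, ui, ast, opt, core, lexer} — 7 in total.

7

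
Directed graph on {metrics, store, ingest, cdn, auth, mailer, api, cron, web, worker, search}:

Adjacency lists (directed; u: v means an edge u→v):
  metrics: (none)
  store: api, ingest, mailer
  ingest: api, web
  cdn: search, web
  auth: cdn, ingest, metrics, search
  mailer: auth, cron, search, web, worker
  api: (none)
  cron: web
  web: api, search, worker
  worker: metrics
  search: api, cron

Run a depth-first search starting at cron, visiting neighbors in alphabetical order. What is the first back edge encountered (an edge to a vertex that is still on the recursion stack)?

search->cron

DFS from cron (visiting neighbors in alphabetical order); mark gray on enter, black on exit:
cron gray
  web gray
    api gray
    api black
    search gray
      search→api: api black — skip
      search→cron: cron is gray → back edge
First back edge: search → cron.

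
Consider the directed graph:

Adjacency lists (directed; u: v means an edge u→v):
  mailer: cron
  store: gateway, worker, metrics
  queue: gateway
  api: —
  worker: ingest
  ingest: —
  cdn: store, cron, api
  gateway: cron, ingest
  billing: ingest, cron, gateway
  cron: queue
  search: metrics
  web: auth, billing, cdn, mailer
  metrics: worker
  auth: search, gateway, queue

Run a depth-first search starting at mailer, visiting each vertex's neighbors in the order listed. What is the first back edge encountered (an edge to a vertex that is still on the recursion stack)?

DFS from mailer (visiting each vertex's neighbors in the order listed); mark gray on enter, black on exit:
mailer gray
  cron gray
    queue gray
      gateway gray
        gateway→cron: cron is gray → back edge
First back edge: gateway → cron.

gateway→cron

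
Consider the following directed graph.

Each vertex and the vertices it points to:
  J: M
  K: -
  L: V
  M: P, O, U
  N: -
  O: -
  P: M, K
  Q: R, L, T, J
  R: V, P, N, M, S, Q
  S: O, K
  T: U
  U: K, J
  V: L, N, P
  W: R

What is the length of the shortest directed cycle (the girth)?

For each vertex v, BFS finds the shortest path from v back to v.
The shortest such closed walk is R → Q → R, length 2.

2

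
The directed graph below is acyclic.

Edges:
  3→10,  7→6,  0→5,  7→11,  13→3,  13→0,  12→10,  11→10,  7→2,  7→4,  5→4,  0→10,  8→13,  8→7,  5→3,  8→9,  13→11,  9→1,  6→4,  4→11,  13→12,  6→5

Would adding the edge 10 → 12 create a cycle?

Adding 10→12 creates a cycle iff 12 can already reach 10.
Path from 12: 12 → 10.
So 12 → … → 10 → 12 is a cycle.

Yes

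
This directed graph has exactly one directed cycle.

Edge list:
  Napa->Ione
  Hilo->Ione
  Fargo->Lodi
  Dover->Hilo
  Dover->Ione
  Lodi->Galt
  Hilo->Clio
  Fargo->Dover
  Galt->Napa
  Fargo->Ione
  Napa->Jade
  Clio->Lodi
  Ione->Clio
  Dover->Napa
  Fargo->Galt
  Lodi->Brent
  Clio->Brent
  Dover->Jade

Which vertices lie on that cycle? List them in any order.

DFS with gray/black marking from Lodi:
Lodi gray
  Galt gray
    Napa gray
      Jade gray
      Jade black
      Ione gray
        Clio gray
          Brent gray
          Brent black
          Clio→Lodi: Lodi is gray → back edge
Back edge closes the cycle Lodi → Galt → Napa → Ione → Clio → Lodi; its vertices are {Clio, Galt, Ione, Lodi, Napa}.

Clio, Galt, Ione, Lodi, Napa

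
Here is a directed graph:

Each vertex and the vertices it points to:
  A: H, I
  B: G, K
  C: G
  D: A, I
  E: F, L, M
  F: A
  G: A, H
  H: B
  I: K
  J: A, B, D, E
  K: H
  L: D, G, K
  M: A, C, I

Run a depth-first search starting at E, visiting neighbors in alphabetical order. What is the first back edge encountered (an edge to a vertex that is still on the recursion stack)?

G->A

DFS from E (visiting neighbors in alphabetical order); mark gray on enter, black on exit:
E gray
  F gray
    A gray
      H gray
        B gray
          G gray
            G→A: A is gray → back edge
First back edge: G → A.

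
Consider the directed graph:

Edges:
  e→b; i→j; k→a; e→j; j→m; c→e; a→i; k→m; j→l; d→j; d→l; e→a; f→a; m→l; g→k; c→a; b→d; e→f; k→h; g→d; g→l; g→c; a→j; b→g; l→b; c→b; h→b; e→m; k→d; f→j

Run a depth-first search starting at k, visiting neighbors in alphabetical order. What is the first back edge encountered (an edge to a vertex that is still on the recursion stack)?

d→j

DFS from k (visiting neighbors in alphabetical order); mark gray on enter, black on exit:
k gray
  a gray
    i gray
      j gray
        l gray
          b gray
            d gray
              d→j: j is gray → back edge
First back edge: d → j.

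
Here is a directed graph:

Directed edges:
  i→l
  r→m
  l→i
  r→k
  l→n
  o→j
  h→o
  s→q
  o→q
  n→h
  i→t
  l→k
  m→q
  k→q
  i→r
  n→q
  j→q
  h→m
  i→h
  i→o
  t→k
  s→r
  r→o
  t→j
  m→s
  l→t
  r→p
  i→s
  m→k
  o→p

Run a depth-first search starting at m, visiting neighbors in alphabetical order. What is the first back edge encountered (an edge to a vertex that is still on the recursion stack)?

r→m

DFS from m (visiting neighbors in alphabetical order); mark gray on enter, black on exit:
m gray
  k gray
    q gray
    q black
  k black
  m→q: q black — skip
  s gray
    s→q: q black — skip
    r gray
      r→k: k black — skip
      r→m: m is gray → back edge
First back edge: r → m.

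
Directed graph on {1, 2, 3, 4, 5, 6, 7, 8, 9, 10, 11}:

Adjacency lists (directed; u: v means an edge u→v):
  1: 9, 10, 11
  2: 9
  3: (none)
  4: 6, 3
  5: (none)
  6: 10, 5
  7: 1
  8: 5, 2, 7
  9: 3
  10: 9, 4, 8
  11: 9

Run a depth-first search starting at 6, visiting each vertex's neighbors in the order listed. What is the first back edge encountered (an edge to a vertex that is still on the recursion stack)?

DFS from 6 (visiting each vertex's neighbors in the order listed); mark gray on enter, black on exit:
6 gray
  10 gray
    9 gray
      3 gray
      3 black
    9 black
    4 gray
      4→6: 6 is gray → back edge
First back edge: 4 → 6.

4->6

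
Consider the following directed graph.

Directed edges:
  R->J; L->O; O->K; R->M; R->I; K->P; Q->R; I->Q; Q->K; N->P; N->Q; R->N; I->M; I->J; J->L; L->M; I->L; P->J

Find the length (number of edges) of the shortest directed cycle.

For each vertex v, BFS finds the shortest path from v back to v.
The shortest such closed walk is R → I → Q → R, length 3.

3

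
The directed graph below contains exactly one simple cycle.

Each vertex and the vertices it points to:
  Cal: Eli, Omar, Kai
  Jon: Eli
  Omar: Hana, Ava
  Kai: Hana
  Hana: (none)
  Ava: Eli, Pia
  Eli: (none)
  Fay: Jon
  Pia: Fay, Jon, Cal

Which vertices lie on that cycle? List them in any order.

Ava, Cal, Pia, Omar

DFS with gray/black marking from Pia:
Pia gray
  Fay gray
    Jon gray
      Eli gray
      Eli black
    Jon black
  Fay black
  Pia→Jon: Jon black — skip
  Cal gray
    Cal→Eli: Eli black — skip
    Omar gray
      Hana gray
      Hana black
      Ava gray
        Ava→Eli: Eli black — skip
        Ava→Pia: Pia is gray → back edge
Back edge closes the cycle Pia → Cal → Omar → Ava → Pia; its vertices are {Ava, Cal, Pia, Omar}.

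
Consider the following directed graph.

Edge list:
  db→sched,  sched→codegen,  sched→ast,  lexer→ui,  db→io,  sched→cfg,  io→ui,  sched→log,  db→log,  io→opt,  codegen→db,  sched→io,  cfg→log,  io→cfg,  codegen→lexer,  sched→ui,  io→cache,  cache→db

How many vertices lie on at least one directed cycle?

5

A vertex is on a directed cycle iff it belongs to a strongly connected component of size ≥ 2 (or has a self-loop).
The vertices on cycles are {db, io, cache, sched, codegen} — 5 in total.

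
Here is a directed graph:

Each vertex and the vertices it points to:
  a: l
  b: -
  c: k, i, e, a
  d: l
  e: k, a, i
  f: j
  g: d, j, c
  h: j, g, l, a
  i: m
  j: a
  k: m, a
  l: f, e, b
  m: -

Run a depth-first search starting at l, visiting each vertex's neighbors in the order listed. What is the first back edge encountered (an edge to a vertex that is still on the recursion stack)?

a→l

DFS from l (visiting each vertex's neighbors in the order listed); mark gray on enter, black on exit:
l gray
  f gray
    j gray
      a gray
        a→l: l is gray → back edge
First back edge: a → l.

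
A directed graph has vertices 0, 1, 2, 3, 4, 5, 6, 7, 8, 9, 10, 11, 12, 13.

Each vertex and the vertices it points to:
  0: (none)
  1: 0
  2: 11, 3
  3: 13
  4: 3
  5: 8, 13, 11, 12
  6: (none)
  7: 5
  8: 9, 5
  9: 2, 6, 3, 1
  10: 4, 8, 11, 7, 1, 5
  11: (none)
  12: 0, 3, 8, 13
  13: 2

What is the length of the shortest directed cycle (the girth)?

2

For each vertex v, BFS finds the shortest path from v back to v.
The shortest such closed walk is 8 → 5 → 8, length 2.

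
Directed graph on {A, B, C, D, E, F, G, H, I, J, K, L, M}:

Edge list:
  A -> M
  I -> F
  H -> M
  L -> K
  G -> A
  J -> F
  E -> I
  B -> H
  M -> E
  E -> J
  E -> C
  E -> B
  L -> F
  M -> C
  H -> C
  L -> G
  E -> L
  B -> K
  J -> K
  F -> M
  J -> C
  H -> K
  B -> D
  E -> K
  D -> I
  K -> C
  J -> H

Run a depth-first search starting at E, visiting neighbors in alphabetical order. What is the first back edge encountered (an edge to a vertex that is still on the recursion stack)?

DFS from E (visiting neighbors in alphabetical order); mark gray on enter, black on exit:
E gray
  B gray
    D gray
      I gray
        F gray
          M gray
            C gray
            C black
            M→E: E is gray → back edge
First back edge: M → E.

M->E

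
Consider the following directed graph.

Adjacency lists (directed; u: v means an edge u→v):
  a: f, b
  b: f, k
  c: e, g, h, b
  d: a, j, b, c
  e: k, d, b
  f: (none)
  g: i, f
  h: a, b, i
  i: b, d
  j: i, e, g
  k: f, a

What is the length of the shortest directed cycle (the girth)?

3

For each vertex v, BFS finds the shortest path from v back to v.
The shortest such closed walk is e → d → c → e, length 3.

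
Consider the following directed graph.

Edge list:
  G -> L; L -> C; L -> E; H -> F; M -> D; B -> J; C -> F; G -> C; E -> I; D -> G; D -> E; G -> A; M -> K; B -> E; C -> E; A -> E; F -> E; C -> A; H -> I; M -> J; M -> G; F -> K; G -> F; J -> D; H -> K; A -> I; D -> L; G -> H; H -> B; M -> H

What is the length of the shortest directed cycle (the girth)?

5

For each vertex v, BFS finds the shortest path from v back to v.
The shortest such closed walk is D → G → H → B → J → D, length 5.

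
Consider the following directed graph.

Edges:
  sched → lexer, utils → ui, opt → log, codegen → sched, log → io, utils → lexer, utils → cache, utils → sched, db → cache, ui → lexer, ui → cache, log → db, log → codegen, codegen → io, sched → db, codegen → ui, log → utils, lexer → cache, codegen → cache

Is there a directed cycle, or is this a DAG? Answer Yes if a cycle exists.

No

DFS with white/gray/black marking, starting from codegen:
codegen gray
  ui gray
    lexer gray
      cache gray
      cache black
    lexer black
    ui→cache: cache black — skip
  ui black
  sched gray
    db gray
      db→cache: cache black — skip
    db black
    sched→lexer: lexer black — skip
  sched black
  codegen→cache: cache black — skip
  io gray
  io black
codegen black
log gray
  log→io: io black — skip
  utils gray
    utils→lexer: lexer black — skip
    utils→ui: ui black — skip
    utils→sched: sched black — skip
    utils→cache: cache black — skip
  utils black
  log→codegen: codegen black — skip
  log→db: db black — skip
log black
opt gray
  opt→log: log black — skip
opt black
Every edge goes to a white or black vertex — no back edge, so the graph is acyclic.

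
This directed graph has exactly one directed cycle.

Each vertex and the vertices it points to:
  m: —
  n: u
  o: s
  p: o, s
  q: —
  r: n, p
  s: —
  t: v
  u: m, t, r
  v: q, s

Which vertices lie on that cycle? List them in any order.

n, r, u

DFS with gray/black marking from r:
r gray
  n gray
    u gray
      m gray
      m black
      t gray
        v gray
          q gray
          q black
          s gray
          s black
        v black
      t black
      u→r: r is gray → back edge
Back edge closes the cycle r → n → u → r; its vertices are {n, r, u}.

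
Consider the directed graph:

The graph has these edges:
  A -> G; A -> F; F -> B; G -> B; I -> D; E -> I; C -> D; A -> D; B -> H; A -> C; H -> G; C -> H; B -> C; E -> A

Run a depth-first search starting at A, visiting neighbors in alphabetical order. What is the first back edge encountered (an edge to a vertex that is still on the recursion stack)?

DFS from A (visiting neighbors in alphabetical order); mark gray on enter, black on exit:
A gray
  C gray
    D gray
    D black
    H gray
      G gray
        B gray
          B→C: C is gray → back edge
First back edge: B → C.

B→C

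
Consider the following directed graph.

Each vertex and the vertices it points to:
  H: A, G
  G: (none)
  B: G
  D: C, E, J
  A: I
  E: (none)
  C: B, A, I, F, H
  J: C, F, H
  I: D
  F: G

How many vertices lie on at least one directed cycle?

A vertex is on a directed cycle iff it belongs to a strongly connected component of size ≥ 2 (or has a self-loop).
The vertices on cycles are {A, C, D, H, I, J} — 6 in total.

6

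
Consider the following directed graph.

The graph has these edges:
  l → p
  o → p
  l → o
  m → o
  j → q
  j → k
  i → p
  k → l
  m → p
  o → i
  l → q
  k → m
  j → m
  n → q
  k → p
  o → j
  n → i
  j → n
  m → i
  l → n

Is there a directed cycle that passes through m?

Yes

m is on a cycle iff m can reach itself via ≥1 edge.
m → o → j → m — yes.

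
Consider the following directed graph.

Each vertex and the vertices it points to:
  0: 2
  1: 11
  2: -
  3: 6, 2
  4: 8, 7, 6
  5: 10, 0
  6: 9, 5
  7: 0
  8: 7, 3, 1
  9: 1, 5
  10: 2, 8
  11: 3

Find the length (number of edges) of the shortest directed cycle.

For each vertex v, BFS finds the shortest path from v back to v.
The shortest such closed walk is 8 → 3 → 6 → 5 → 10 → 8, length 5.

5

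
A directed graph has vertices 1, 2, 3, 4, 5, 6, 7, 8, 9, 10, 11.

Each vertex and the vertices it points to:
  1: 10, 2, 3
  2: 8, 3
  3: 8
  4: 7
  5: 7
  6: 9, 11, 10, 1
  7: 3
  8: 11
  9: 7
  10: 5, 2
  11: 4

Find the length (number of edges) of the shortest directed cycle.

5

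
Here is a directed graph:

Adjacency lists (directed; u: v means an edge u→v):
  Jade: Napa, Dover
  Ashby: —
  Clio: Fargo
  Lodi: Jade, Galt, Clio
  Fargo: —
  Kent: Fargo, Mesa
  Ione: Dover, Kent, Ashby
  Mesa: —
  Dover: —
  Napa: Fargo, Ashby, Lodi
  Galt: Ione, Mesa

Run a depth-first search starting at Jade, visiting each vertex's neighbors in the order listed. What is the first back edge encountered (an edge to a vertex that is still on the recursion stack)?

DFS from Jade (visiting each vertex's neighbors in the order listed); mark gray on enter, black on exit:
Jade gray
  Napa gray
    Fargo gray
    Fargo black
    Ashby gray
    Ashby black
    Lodi gray
      Lodi→Jade: Jade is gray → back edge
First back edge: Lodi → Jade.

Lodi→Jade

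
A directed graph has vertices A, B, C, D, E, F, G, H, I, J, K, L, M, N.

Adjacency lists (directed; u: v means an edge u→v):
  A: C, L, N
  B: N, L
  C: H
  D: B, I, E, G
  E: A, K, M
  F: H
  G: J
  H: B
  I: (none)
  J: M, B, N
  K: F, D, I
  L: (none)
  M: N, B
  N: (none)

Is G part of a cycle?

No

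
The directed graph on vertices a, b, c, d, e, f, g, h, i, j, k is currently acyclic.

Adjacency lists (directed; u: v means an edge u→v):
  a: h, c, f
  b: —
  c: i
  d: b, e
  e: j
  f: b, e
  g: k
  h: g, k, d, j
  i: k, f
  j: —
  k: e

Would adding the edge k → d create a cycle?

No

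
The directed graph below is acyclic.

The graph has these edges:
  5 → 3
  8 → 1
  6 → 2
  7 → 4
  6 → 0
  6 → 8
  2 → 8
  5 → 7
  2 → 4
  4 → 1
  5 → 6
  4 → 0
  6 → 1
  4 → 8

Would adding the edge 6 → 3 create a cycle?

Adding 6→3 creates a cycle iff 3 can already reach 6.
Explore from 3: no path reaches 6. The graph stays acyclic.

No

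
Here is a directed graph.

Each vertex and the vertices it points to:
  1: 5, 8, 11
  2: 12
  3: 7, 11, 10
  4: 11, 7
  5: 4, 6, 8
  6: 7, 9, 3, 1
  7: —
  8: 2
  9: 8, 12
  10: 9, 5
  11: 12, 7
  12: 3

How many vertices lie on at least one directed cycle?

A vertex is on a directed cycle iff it belongs to a strongly connected component of size ≥ 2 (or has a self-loop).
The vertices on cycles are {1, 2, 3, 4, 5, 6, 8, 9, 10, 11, 12} — 11 in total.

11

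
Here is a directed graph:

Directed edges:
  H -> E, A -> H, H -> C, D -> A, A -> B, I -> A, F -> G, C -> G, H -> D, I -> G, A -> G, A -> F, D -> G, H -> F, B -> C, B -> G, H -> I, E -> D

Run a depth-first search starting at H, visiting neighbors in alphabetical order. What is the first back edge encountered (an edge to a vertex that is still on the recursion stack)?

DFS from H (visiting neighbors in alphabetical order); mark gray on enter, black on exit:
H gray
  C gray
    G gray
    G black
  C black
  D gray
    A gray
      B gray
        B→C: C black — skip
        B→G: G black — skip
      B black
      F gray
        F→G: G black — skip
      F black
      A→G: G black — skip
      A→H: H is gray → back edge
First back edge: A → H.

A→H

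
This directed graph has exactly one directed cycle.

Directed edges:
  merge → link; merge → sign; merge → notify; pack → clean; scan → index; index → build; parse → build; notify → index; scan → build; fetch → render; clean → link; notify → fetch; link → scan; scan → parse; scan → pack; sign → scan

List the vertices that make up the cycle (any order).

link, pack, scan, clean

DFS with gray/black marking from link:
link gray
  scan gray
    parse gray
      build gray
      build black
    parse black
    scan→build: build black — skip
    pack gray
      clean gray
        clean→link: link is gray → back edge
Back edge closes the cycle link → scan → pack → clean → link; its vertices are {link, pack, scan, clean}.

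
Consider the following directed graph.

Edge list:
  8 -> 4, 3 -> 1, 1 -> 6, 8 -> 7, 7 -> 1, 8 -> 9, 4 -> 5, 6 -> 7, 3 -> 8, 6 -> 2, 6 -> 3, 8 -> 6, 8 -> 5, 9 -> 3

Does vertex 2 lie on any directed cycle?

2 lies on a cycle iff there is a path from 2 back to itself.
Exploring from 2, it never reaches itself; equivalently, its strongly connected component is a singleton.

No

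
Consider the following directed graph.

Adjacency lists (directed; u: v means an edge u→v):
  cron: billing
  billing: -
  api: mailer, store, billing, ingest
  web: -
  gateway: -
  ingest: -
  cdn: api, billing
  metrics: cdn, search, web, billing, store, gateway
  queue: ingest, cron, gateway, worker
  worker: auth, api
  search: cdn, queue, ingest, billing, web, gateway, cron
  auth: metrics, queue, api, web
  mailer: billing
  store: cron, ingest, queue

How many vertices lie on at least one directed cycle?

A vertex is on a directed cycle iff it belongs to a strongly connected component of size ≥ 2 (or has a self-loop).
The vertices on cycles are {api, cdn, auth, queue, store, search, worker, metrics} — 8 in total.

8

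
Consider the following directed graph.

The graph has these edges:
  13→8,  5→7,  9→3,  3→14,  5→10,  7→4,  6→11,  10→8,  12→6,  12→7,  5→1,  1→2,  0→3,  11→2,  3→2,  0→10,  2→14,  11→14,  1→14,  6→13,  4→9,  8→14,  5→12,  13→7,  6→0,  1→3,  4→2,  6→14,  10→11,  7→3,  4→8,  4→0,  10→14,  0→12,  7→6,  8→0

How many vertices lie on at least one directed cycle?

A vertex is on a directed cycle iff it belongs to a strongly connected component of size ≥ 2 (or has a self-loop).
The vertices on cycles are {0, 4, 6, 7, 8, 10, 12, 13} — 8 in total.

8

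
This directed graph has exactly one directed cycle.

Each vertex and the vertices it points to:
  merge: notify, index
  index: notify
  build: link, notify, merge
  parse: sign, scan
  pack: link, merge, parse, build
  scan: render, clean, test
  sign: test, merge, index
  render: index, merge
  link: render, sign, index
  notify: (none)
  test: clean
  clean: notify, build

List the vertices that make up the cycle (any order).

DFS with gray/black marking from link:
link gray
  render gray
    index gray
      notify gray
      notify black
    index black
    merge gray
      merge→notify: notify black — skip
      merge→index: index black — skip
    merge black
  render black
  sign gray
    test gray
      clean gray
        clean→notify: notify black — skip
        build gray
          build→link: link is gray → back edge
Back edge closes the cycle link → sign → test → clean → build → link; its vertices are {link, sign, test, build, clean}.

link, sign, test, build, clean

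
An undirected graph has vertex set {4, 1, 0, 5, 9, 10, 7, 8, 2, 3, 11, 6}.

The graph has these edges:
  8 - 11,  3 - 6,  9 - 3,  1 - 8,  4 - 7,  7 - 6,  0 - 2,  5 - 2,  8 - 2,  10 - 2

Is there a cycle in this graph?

No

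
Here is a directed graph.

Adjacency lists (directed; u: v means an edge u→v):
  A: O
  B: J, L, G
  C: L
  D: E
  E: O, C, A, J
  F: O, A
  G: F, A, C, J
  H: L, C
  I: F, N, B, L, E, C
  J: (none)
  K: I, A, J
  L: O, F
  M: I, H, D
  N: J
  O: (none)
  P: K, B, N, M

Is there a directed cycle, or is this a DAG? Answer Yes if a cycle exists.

No

DFS with white/gray/black marking, starting from M:
M gray
  I gray
    F gray
      O gray
      O black
      A gray
        A→O: O black — skip
      A black
    F black
    N gray
      J gray
      J black
    N black
    B gray
      B→J: J black — skip
      L gray
        L→O: O black — skip
        L→F: F black — skip
      L black
      G gray
        G→F: F black — skip
        G→A: A black — skip
        C gray
          C→L: L black — skip
        C black
        G→J: J black — skip
      G black
    B black
    I→L: L black — skip
    E gray
      E→O: O black — skip
      E→C: C black — skip
      E→A: A black — skip
      E→J: J black — skip
    E black
    I→C: C black — skip
  I black
  H gray
    H→L: L black — skip
    H→C: C black — skip
  H black
  D gray
    D→E: E black — skip
  D black
M black
K gray
  K→I: I black — skip
  K→A: A black — skip
  K→J: J black — skip
K black
P gray
  P→K: K black — skip
  P→B: B black — skip
  P→N: N black — skip
  P→M: M black — skip
P black
Every edge goes to a white or black vertex — no back edge, so the graph is acyclic.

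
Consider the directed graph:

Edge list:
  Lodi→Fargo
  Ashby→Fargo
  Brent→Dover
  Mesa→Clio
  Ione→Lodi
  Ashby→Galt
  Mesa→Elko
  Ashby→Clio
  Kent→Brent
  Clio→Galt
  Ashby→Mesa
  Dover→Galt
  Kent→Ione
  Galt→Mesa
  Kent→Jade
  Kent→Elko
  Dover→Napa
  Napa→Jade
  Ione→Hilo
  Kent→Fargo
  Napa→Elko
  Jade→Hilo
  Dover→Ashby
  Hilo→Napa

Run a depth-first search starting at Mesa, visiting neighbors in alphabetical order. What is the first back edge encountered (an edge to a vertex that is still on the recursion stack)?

Galt→Mesa

DFS from Mesa (visiting neighbors in alphabetical order); mark gray on enter, black on exit:
Mesa gray
  Clio gray
    Galt gray
      Galt→Mesa: Mesa is gray → back edge
First back edge: Galt → Mesa.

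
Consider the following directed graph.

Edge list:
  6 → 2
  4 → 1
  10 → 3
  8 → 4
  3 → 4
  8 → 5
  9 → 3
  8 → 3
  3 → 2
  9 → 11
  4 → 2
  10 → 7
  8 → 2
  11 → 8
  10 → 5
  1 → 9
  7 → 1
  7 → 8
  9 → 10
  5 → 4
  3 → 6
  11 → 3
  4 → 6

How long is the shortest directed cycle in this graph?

For each vertex v, BFS finds the shortest path from v back to v.
The shortest such closed walk is 9 → 3 → 4 → 1 → 9, length 4.

4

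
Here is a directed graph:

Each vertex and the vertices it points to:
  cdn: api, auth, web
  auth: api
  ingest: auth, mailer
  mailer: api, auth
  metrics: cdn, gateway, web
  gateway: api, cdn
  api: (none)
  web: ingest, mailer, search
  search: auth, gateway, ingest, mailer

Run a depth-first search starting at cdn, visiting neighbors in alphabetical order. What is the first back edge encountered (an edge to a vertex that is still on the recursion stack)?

gateway->cdn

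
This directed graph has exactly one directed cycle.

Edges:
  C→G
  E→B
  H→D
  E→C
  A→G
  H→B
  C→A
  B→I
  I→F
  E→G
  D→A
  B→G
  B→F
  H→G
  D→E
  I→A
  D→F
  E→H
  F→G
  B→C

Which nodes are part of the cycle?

D, E, H

DFS with gray/black marking from E:
E gray
  C gray
    G gray
    G black
    A gray
      A→G: G black — skip
    A black
  C black
  H gray
    B gray
      B→G: G black — skip
      F gray
        F→G: G black — skip
      F black
      B→C: C black — skip
      I gray
        I→A: A black — skip
        I→F: F black — skip
      I black
    B black
    D gray
      D→E: E is gray → back edge
Back edge closes the cycle E → H → D → E; its vertices are {D, E, H}.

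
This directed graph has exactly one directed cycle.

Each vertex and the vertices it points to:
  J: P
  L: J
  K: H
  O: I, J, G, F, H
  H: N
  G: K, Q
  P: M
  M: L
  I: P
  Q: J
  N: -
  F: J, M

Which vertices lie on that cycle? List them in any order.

J, L, M, P

DFS with gray/black marking from M:
M gray
  L gray
    J gray
      P gray
        P→M: M is gray → back edge
Back edge closes the cycle M → L → J → P → M; its vertices are {J, L, M, P}.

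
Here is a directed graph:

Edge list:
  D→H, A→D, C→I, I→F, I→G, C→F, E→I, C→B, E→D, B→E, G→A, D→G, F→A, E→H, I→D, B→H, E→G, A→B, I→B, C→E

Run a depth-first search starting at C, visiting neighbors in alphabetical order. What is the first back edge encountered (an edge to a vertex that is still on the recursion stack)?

A→B

DFS from C (visiting neighbors in alphabetical order); mark gray on enter, black on exit:
C gray
  B gray
    E gray
      D gray
        G gray
          A gray
            A→B: B is gray → back edge
First back edge: A → B.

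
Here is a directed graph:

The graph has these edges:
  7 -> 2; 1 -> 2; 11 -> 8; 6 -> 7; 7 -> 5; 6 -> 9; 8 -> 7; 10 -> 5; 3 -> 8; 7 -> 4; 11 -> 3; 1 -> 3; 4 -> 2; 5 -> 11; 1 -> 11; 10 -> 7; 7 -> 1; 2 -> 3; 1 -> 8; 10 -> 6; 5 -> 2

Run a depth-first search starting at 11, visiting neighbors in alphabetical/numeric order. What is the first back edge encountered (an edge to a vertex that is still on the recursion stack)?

DFS from 11 (visiting neighbors in alphabetical/numeric order); mark gray on enter, black on exit:
11 gray
  3 gray
    8 gray
      7 gray
        1 gray
          2 gray
            2→3: 3 is gray → back edge
First back edge: 2 → 3.

2→3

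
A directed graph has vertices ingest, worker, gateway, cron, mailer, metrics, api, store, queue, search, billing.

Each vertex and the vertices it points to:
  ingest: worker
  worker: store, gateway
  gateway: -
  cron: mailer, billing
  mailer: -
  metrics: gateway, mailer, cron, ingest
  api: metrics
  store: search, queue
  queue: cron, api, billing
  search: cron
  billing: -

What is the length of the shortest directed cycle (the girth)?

6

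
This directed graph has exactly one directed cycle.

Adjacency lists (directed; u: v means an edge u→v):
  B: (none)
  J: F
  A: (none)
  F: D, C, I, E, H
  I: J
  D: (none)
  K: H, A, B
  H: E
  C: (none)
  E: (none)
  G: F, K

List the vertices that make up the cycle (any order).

DFS with gray/black marking from F:
F gray
  D gray
  D black
  C gray
  C black
  I gray
    J gray
      J→F: F is gray → back edge
Back edge closes the cycle F → I → J → F; its vertices are {F, I, J}.

F, I, J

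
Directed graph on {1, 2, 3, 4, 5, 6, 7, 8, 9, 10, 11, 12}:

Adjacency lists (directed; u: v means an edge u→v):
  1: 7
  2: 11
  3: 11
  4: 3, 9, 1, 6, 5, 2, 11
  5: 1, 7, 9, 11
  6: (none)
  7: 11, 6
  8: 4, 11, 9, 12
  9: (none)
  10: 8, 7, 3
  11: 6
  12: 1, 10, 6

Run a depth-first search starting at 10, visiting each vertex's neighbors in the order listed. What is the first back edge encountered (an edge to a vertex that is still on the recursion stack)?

DFS from 10 (visiting each vertex's neighbors in the order listed); mark gray on enter, black on exit:
10 gray
  8 gray
    4 gray
      3 gray
        11 gray
          6 gray
          6 black
        11 black
      3 black
      9 gray
      9 black
      1 gray
        7 gray
          7→11: 11 black — skip
          7→6: 6 black — skip
        7 black
      1 black
      4→6: 6 black — skip
      5 gray
        5→1: 1 black — skip
        5→7: 7 black — skip
        5→9: 9 black — skip
        5→11: 11 black — skip
      5 black
      2 gray
        2→11: 11 black — skip
      2 black
      4→11: 11 black — skip
    4 black
    8→11: 11 black — skip
    8→9: 9 black — skip
    12 gray
      12→1: 1 black — skip
      12→10: 10 is gray → back edge
First back edge: 12 → 10.

12->10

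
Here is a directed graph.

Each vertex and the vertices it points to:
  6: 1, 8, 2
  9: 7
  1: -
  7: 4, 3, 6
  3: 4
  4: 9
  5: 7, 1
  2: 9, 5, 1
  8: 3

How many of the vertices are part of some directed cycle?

A vertex is on a directed cycle iff it belongs to a strongly connected component of size ≥ 2 (or has a self-loop).
The vertices on cycles are {2, 3, 4, 5, 6, 7, 8, 9} — 8 in total.

8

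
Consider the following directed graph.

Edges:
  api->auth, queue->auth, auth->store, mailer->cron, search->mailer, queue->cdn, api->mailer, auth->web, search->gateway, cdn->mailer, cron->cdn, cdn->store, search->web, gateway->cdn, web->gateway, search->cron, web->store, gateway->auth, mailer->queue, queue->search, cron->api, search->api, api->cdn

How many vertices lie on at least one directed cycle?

9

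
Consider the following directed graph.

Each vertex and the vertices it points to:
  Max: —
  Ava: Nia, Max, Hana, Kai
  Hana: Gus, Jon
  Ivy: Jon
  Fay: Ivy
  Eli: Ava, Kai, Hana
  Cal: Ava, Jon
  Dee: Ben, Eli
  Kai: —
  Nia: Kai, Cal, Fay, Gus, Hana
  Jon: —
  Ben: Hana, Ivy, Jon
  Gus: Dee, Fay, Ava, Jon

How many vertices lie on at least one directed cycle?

A vertex is on a directed cycle iff it belongs to a strongly connected component of size ≥ 2 (or has a self-loop).
The vertices on cycles are {Ava, Ben, Cal, Dee, Eli, Gus, Nia, Hana} — 8 in total.

8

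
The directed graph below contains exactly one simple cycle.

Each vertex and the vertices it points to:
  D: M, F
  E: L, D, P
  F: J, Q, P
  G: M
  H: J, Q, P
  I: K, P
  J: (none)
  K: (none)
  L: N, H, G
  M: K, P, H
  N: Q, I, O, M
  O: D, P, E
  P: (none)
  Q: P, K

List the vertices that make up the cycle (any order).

DFS with gray/black marking from N:
N gray
  Q gray
    P gray
    P black
    K gray
    K black
  Q black
  I gray
    I→K: K black — skip
    I→P: P black — skip
  I black
  O gray
    D gray
      M gray
        M→K: K black — skip
        M→P: P black — skip
        H gray
          J gray
          J black
          H→Q: Q black — skip
          H→P: P black — skip
        H black
      M black
      F gray
        F→J: J black — skip
        F→Q: Q black — skip
        F→P: P black — skip
      F black
    D black
    O→P: P black — skip
    E gray
      L gray
        L→N: N is gray → back edge
Back edge closes the cycle N → O → E → L → N; its vertices are {E, L, N, O}.

E, L, N, O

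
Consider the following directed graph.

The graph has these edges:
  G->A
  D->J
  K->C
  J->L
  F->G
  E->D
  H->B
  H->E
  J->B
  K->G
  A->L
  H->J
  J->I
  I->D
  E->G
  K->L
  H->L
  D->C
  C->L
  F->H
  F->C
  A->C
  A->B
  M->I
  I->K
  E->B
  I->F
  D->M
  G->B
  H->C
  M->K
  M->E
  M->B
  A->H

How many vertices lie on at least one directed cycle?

10

A vertex is on a directed cycle iff it belongs to a strongly connected component of size ≥ 2 (or has a self-loop).
The vertices on cycles are {A, D, E, F, G, H, I, J, K, M} — 10 in total.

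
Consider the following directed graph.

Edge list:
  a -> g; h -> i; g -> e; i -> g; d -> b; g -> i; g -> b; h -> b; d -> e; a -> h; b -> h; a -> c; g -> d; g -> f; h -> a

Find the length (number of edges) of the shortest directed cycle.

For each vertex v, BFS finds the shortest path from v back to v.
The shortest such closed walk is h → a → h, length 2.

2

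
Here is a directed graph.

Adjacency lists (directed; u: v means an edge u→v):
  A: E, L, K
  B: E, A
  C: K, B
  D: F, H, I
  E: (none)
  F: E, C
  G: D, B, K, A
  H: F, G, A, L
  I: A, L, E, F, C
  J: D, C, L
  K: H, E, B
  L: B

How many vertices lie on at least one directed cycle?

10

A vertex is on a directed cycle iff it belongs to a strongly connected component of size ≥ 2 (or has a self-loop).
The vertices on cycles are {A, B, C, D, F, G, H, I, K, L} — 10 in total.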